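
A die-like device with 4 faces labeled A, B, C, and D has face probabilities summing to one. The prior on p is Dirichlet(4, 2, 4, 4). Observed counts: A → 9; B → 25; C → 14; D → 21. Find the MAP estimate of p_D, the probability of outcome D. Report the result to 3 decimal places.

The posterior is Dirichlet(αᵢ + nᵢ) = Dirichlet(13, 27, 18, 25).
For a Dirichlet(a₁,…,a_K) with all aᵢ > 1, the mode has j-th component (aⱼ − 1)/(Σaᵢ − K).
Here Σaᵢ = 83 and K = 4, so p_D = (25 − 1)/(83 − 4) = 24/79 ≈ 0.304.

MAP estimate of p_D = 0.304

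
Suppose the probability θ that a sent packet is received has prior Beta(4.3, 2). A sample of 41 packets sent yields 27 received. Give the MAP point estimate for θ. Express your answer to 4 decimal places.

θ̂_MAP = 0.6689

Prior: Beta(4.3, 2).
Data: 27 successes in 41 trials. The binomial likelihood contributes θ^27(1−θ)^14, so the posterior is Beta(4.3+27, 2+14) = Beta(31.3, 16).
For Beta(a, b) with a, b > 1 the mode is (a−1)/(a+b−2) = 30.3/45.3 ≈ 0.6689.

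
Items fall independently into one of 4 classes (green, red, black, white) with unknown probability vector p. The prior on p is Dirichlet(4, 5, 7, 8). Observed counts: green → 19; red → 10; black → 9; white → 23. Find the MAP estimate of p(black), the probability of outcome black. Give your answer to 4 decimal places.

The posterior is Dirichlet(αᵢ + nᵢ) = Dirichlet(23, 15, 16, 31).
For a Dirichlet(a₁,…,a_K) with all aᵢ > 1, the mode has j-th component (aⱼ − 1)/(Σaᵢ − K).
Here Σaᵢ = 85 and K = 4, so p(black) = (16 − 1)/(85 − 4) = 15/81 ≈ 0.1852.

MAP estimate of p(black) = 0.1852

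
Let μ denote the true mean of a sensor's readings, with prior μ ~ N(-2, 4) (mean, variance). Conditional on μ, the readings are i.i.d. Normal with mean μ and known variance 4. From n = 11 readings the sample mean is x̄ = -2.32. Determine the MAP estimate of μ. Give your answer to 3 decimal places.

n = 11, x̄ = -2.32.
For a Normal prior and Normal likelihood with known variance, the posterior is Normal; its mode equals its mean, the precision-weighted average.
Prior precision 1/σ₀² = 1/4 = 0.25; data precision n/σ² = 11/4 = 2.75.
μ̂ = (0.25·(-2) + 2.75·(-2.32)) / (0.25 + 2.75) = (-6.88)/3 = -172/75 ≈ -2.293.

μ̂_MAP = -2.293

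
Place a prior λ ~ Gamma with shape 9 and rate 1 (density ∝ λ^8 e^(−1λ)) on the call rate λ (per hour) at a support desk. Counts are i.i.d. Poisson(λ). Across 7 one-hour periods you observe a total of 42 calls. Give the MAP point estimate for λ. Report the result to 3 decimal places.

Σxᵢ = 42, n = 7.
Posterior ∝ λ^8e^(−1λ) · λ^42e^(−7λ) = λ^50e^(−8λ), i.e. Gamma(shape=51, rate=8).
The mode of a Gamma(a, b) with a ≥ 1 (shape–rate) is (a−1)/b = 50/8 ≈ 6.250.

λ̂_MAP = 6.250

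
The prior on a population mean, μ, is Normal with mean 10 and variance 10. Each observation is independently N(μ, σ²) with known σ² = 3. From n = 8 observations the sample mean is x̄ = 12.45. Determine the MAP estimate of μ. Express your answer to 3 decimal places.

μ̂_MAP = 12.361

n = 8, x̄ = 12.45.
For a Normal prior and Normal likelihood with known variance, the posterior is Normal; its mode equals its mean, the precision-weighted average.
Prior precision 1/σ₀² = 1/10 = 0.1; data precision n/σ² = 8/3.
μ̂ = (0.1·10 + (8/3)·12.45) / (0.1 + 8/3) = 34.2/(83/30) = 1026/83 ≈ 12.361.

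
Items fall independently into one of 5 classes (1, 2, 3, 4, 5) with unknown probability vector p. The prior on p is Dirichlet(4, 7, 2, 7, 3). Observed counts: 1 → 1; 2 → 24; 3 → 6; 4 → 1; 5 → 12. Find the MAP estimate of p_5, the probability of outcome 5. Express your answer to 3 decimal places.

The posterior is Dirichlet(αᵢ + nᵢ) = Dirichlet(5, 31, 8, 8, 15).
For a Dirichlet(a₁,…,a_K) with all aᵢ > 1, the mode has j-th component (aⱼ − 1)/(Σaᵢ − K).
Here Σaᵢ = 67 and K = 5, so p_5 = (15 − 1)/(67 − 5) = 14/62 ≈ 0.226.

MAP estimate: 0.226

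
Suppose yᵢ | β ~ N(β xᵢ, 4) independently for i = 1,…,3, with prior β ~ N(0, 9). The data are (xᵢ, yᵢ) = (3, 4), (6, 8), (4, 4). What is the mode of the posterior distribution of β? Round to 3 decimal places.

log p(β | y) = −Σ(yᵢ − βxᵢ)²/(2·4) − β²/(2·9) + const.
Setting the derivative to zero: Σxᵢ(yᵢ − βxᵢ)/4 − β/9 = 0, so β = Σxᵢyᵢ / (Σxᵢ² + σ²/τ²).
Σxᵢyᵢ = 3·4 + 6·8 + 4·4 = 76; Σxᵢ² = 61; σ²/τ² = 4/9.
β̂_MAP = 76 / (61 + 4/9) = 76/(553/9) = 684/553 ≈ 1.237.

β̂_MAP = 1.237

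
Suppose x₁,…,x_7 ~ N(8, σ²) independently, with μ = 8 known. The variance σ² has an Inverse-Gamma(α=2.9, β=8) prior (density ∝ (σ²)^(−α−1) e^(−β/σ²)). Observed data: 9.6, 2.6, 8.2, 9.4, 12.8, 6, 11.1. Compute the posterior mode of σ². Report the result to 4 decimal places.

σ̂²_MAP = 5.8358

Sum of squared deviations about the known mean: SS = (9.6−8)² + (2.6−8)² + (8.2−8)² + (9.4−8)² + (12.8−8)² + (6−8)² + (11.1−8)² = 70.37.
The Normal likelihood contributes (σ²)^(−n/2) exp(−SS/(2σ²)), so the posterior is Inverse-Gamma(α + n/2, β + SS/2) = Inverse-Gamma(6.4, 43.185).
The mode of Inverse-Gamma(a, b) is b/(a+1) = 43.185/7.4 ≈ 5.8358.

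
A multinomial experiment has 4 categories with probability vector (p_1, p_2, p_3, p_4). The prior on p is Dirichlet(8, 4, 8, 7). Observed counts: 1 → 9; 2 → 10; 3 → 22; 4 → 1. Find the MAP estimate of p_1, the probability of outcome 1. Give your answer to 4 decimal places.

MAP estimate: 0.2462

The posterior is Dirichlet(αᵢ + nᵢ) = Dirichlet(17, 14, 30, 8).
For a Dirichlet(a₁,…,a_K) with all aᵢ > 1, the mode has j-th component (aⱼ − 1)/(Σaᵢ − K).
Here Σaᵢ = 69 and K = 4, so p_1 = (17 − 1)/(69 − 4) = 16/65 ≈ 0.2462.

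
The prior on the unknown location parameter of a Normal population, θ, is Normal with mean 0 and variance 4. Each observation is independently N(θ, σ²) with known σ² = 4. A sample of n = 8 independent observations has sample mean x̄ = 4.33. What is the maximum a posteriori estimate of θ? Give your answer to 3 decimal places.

θ̂_MAP = 3.849

n = 8, x̄ = 4.33.
For a Normal prior and Normal likelihood with known variance, the posterior is Normal; its mode equals its mean, the precision-weighted average.
Prior precision 1/σ₀² = 1/4 = 0.25; data precision n/σ² = 8/4 = 2.
θ̂ = (0.25·0 + 2·4.33) / (0.25 + 2) = 8.66/2.25 = 866/225 ≈ 3.849.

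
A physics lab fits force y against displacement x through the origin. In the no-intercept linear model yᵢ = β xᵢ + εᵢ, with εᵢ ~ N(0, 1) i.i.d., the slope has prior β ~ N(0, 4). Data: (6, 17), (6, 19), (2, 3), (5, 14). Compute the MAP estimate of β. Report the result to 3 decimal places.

β̂_MAP = 2.884

log p(β | y) = −Σ(yᵢ − βxᵢ)²/(2·1) − β²/(2·4) + const.
Setting the derivative to zero: Σxᵢ(yᵢ − βxᵢ)/1 − β/4 = 0, so β = Σxᵢyᵢ / (Σxᵢ² + σ²/τ²).
Σxᵢyᵢ = 6·17 + 6·19 + 2·3 + 5·14 = 292; Σxᵢ² = 101; σ²/τ² = 0.25.
β̂_MAP = 292 / (101 + 0.25) = 292/101.25 ≈ 2.884.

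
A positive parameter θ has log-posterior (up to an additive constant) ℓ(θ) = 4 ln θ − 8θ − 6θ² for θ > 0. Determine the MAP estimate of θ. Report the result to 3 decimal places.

θ̂_MAP = 0.333

ℓ'(θ) = 4/θ − 8 − 12θ. Setting this to zero and multiplying by θ: 12θ² + 8θ − 4 = 0.
θ = (−8 + √(8² + 4·12·4)) / (2·12) = (−8 + √256) / 24 = (−8 + 16)/24 = 1/3.
ℓ''(θ) = −4/θ² − 12 < 0, confirming a maximum.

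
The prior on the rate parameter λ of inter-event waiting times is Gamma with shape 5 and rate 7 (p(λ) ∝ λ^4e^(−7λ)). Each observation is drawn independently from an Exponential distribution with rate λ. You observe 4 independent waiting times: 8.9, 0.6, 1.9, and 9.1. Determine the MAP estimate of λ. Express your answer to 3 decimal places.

λ̂_MAP = 0.291

The Exponential(rate=λ) likelihood is ∝ λ^n e^(−λΣtᵢ). Here n = 4 and Σtᵢ = 8.9 + 0.6 + 1.9 + 9.1 = 20.5.
Posterior ∝ λ^4e^(−7λ) · λ^4e^(−20.5λ) = λ^8e^(−27.5λ), i.e. Gamma(9, 27.5).
Mode = (a−1)/b = 8/27.5 ≈ 0.291.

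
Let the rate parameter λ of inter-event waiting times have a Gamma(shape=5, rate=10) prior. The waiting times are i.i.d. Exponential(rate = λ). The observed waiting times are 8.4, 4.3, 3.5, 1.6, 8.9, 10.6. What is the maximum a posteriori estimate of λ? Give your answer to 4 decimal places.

The Exponential(rate=λ) likelihood is ∝ λ^n e^(−λΣtᵢ). Here n = 6 and Σtᵢ = 8.4 + 4.3 + 3.5 + 1.6 + 8.9 + 10.6 = 37.3.
Posterior ∝ λ^4e^(−10λ) · λ^6e^(−37.3λ) = λ^10e^(−47.3λ), i.e. Gamma(11, 47.3).
Mode = (a−1)/b = 10/47.3 ≈ 0.2114.

λ̂_MAP = 0.2114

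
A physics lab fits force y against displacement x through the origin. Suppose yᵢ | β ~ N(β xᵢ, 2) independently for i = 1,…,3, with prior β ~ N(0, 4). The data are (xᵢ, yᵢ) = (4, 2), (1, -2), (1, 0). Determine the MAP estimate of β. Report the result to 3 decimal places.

β̂_MAP = 0.324

log p(β | y) = −Σ(yᵢ − βxᵢ)²/(2·2) − β²/(2·4) + const.
Setting the derivative to zero: Σxᵢ(yᵢ − βxᵢ)/2 − β/4 = 0, so β = Σxᵢyᵢ / (Σxᵢ² + σ²/τ²).
Σxᵢyᵢ = 4·2 + 1·(-2) + 1·0 = 6; Σxᵢ² = 18; σ²/τ² = 0.5.
β̂_MAP = 6 / (18 + 0.5) = 6/18.5 ≈ 0.324.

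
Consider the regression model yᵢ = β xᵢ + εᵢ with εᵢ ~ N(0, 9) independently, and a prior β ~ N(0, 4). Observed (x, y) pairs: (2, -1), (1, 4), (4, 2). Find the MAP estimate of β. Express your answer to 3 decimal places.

β̂_MAP = 0.430

log p(β | y) = −Σ(yᵢ − βxᵢ)²/(2·9) − β²/(2·4) + const.
Setting the derivative to zero: Σxᵢ(yᵢ − βxᵢ)/9 − β/4 = 0, so β = Σxᵢyᵢ / (Σxᵢ² + σ²/τ²).
Σxᵢyᵢ = 2·(-1) + 1·4 + 4·2 = 10; Σxᵢ² = 21; σ²/τ² = 2.25.
β̂_MAP = 10 / (21 + 2.25) = 10/23.25 ≈ 0.430.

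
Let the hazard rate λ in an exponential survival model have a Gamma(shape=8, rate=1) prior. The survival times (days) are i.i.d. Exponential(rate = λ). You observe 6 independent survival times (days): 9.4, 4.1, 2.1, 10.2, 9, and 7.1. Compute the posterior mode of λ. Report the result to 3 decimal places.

λ̂_MAP = 0.303

The Exponential(rate=λ) likelihood is ∝ λ^n e^(−λΣtᵢ). Here n = 6 and Σtᵢ = 9.4 + 4.1 + 2.1 + 10.2 + 9 + 7.1 = 41.9.
Posterior ∝ λ^7e^(−1λ) · λ^6e^(−41.9λ) = λ^13e^(−42.9λ), i.e. Gamma(14, 42.9).
Mode = (a−1)/b = 13/42.9 ≈ 0.303.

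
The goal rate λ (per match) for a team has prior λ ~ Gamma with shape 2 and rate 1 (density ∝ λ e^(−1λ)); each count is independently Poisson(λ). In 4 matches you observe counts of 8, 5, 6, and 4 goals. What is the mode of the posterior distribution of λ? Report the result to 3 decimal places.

λ̂_MAP = 4.800

Σxᵢ = 8+5+6+4 = 23, with n = 4.
Posterior ∝ λe^(−1λ) · λ^23e^(−4λ) = λ^24e^(−5λ), i.e. Gamma(shape=25, rate=5).
The mode of a Gamma(a, b) with a ≥ 1 (shape–rate) is (a−1)/b = 24/5 ≈ 4.800.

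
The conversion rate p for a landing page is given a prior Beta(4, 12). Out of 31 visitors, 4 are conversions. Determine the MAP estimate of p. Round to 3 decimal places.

Prior: Beta(4, 12).
Data: 4 successes in 31 trials. The binomial likelihood contributes p^4(1−p)^27, so the posterior is Beta(4+4, 12+27) = Beta(8, 39).
For Beta(a, b) with a, b > 1 the mode is (a−1)/(a+b−2) = 7/45 ≈ 0.156.

p̂_MAP = 0.156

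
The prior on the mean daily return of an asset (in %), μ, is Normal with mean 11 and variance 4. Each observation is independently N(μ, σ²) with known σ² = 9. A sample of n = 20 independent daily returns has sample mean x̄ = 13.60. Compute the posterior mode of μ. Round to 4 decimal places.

n = 20, x̄ = 13.60.
For a Normal prior and Normal likelihood with known variance, the posterior is Normal; its mode equals its mean, the precision-weighted average.
Prior precision 1/σ₀² = 1/4 = 0.25; data precision n/σ² = 20/9.
μ̂ = (0.25·11 + (20/9)·13.6) / (0.25 + 20/9) = (1187/36)/(89/36) = 1187/89 ≈ 13.3371.

μ̂_MAP = 13.3371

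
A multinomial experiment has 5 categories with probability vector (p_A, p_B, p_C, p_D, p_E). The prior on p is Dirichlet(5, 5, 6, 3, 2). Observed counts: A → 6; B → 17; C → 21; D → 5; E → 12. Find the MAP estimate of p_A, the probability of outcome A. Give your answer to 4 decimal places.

The posterior is Dirichlet(αᵢ + nᵢ) = Dirichlet(11, 22, 27, 8, 14).
For a Dirichlet(a₁,…,a_K) with all aᵢ > 1, the mode has j-th component (aⱼ − 1)/(Σaᵢ − K).
Here Σaᵢ = 82 and K = 5, so p_A = (11 − 1)/(82 − 5) = 10/77 ≈ 0.1299.

MAP estimate of p_A = 0.1299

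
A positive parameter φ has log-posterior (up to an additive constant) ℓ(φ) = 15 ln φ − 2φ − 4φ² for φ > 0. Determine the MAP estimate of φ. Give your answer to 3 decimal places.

ℓ'(φ) = 15/φ − 2 − 8φ. Setting this to zero and multiplying by φ: 8φ² + 2φ − 15 = 0.
φ = (−2 + √(2² + 4·8·15)) / (2·8) = (−2 + √484) / 16 = (−2 + 22)/16 = 5/4.
ℓ''(φ) = −15/φ² − 8 < 0, confirming a maximum.

φ̂_MAP = 1.250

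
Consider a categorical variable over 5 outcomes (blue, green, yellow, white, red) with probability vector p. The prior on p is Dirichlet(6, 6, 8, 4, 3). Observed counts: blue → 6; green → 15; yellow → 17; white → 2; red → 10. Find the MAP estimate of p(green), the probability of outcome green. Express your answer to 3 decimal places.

MAP estimate of p(green) = 0.278

The posterior is Dirichlet(αᵢ + nᵢ) = Dirichlet(12, 21, 25, 6, 13).
For a Dirichlet(a₁,…,a_K) with all aᵢ > 1, the mode has j-th component (aⱼ − 1)/(Σaᵢ − K).
Here Σaᵢ = 77 and K = 5, so p(green) = (21 − 1)/(77 − 5) = 20/72 ≈ 0.278.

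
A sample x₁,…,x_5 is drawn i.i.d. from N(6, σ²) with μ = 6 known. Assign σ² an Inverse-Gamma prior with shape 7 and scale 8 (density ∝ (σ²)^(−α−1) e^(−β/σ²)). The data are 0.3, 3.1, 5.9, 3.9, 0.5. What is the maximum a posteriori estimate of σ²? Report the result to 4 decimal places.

Sum of squared deviations about the known mean: SS = (0.3−6)² + (3.1−6)² + (5.9−6)² + (3.9−6)² + (0.5−6)² = 75.57.
The Normal likelihood contributes (σ²)^(−n/2) exp(−SS/(2σ²)), so the posterior is Inverse-Gamma(α + n/2, β + SS/2) = Inverse-Gamma(9.5, 45.785).
The mode of Inverse-Gamma(a, b) is b/(a+1) = 45.785/10.5 ≈ 4.3605.

σ̂²_MAP = 4.3605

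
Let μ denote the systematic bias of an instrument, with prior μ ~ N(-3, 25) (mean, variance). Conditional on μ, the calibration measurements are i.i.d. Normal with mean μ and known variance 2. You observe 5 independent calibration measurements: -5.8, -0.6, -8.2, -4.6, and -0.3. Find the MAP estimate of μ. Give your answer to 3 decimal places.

μ̂_MAP = -3.886

n = 5; x̄ = ((-5.8) + (-0.6) + (-8.2) + (-4.6) + (-0.3))/5 = -19.5/5 = -3.9.
For a Normal prior and Normal likelihood with known variance, the posterior is Normal; its mode equals its mean, the precision-weighted average.
Prior precision 1/σ₀² = 1/25 = 0.04; data precision n/σ² = 5/2 = 2.5.
μ̂ = (0.04·(-3) + 2.5·(-3.9)) / (0.04 + 2.5) = (-9.87)/2.54 = -987/254 ≈ -3.886.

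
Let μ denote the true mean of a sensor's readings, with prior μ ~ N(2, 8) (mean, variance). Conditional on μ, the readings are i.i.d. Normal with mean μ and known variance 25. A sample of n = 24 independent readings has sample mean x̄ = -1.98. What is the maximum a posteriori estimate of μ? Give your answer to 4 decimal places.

n = 24, x̄ = -1.98.
For a Normal prior and Normal likelihood with known variance, the posterior is Normal; its mode equals its mean, the precision-weighted average.
Prior precision 1/σ₀² = 1/8 = 0.125; data precision n/σ² = 24/25 = 0.96.
μ̂ = (0.125·2 + 0.96·(-1.98)) / (0.125 + 0.96) = (-1.6508)/1.085 = -8254/5425 ≈ -1.5215.

μ̂_MAP = -1.5215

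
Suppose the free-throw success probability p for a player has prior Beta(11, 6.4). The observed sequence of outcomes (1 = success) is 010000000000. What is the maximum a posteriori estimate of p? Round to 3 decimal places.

Prior: Beta(11, 6.4).
Data: 1 success in 12 trials (from the sequence). The binomial likelihood contributes p(1−p)^11, so the posterior is Beta(11+1, 6.4+11) = Beta(12, 17.4).
For Beta(a, b) with a, b > 1 the mode is (a−1)/(a+b−2) = 11/27.4 ≈ 0.401.

p̂_MAP = 0.401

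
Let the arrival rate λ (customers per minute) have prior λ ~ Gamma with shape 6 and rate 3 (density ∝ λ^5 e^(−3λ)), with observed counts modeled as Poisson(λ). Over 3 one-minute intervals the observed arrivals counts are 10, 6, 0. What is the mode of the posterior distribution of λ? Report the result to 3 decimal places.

Σxᵢ = 10+6+0 = 16, with n = 3.
Posterior ∝ λ^5e^(−3λ) · λ^16e^(−3λ) = λ^21e^(−6λ), i.e. Gamma(shape=22, rate=6).
The mode of a Gamma(a, b) with a ≥ 1 (shape–rate) is (a−1)/b = 21/6 ≈ 3.500.

λ̂_MAP = 3.500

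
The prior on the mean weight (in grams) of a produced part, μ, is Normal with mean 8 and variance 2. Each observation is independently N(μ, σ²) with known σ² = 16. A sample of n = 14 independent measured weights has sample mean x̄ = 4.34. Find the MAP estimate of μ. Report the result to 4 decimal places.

μ̂_MAP = 5.6709

n = 14, x̄ = 4.34.
For a Normal prior and Normal likelihood with known variance, the posterior is Normal; its mode equals its mean, the precision-weighted average.
Prior precision 1/σ₀² = 1/2 = 0.5; data precision n/σ² = 14/16 = 0.875.
μ̂ = (0.5·8 + 0.875·4.34) / (0.5 + 0.875) = 7.7975/1.375 = 3119/550 ≈ 5.6709.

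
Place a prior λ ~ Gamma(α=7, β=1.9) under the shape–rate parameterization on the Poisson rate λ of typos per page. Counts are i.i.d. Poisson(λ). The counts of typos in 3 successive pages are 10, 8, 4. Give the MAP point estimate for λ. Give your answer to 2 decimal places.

Σxᵢ = 10+8+4 = 22, with n = 3.
Posterior ∝ λ^6e^(−1.9λ) · λ^22e^(−3λ) = λ^28e^(−4.9λ), i.e. Gamma(shape=29, rate=4.9).
The mode of a Gamma(a, b) with a ≥ 1 (shape–rate) is (a−1)/b = 28/4.9 ≈ 5.71.

λ̂_MAP = 5.71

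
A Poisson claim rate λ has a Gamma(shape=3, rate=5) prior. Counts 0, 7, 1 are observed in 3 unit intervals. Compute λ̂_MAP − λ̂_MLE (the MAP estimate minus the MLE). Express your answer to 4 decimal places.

Σxᵢ = 8. Posterior is Gamma(11, 8); MAP = (11−1)/8 = 10/8 ≈ 1.25000.
MLE = x̄ = 8/3 ≈ 2.66667.
Difference = 10/8 − 8/3 = -17/12 ≈ -1.4167.

MAP − MLE = -1.4167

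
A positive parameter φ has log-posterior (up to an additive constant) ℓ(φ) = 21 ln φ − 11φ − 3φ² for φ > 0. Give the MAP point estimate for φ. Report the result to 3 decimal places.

φ̂_MAP = 1.167

ℓ'(φ) = 21/φ − 11 − 6φ. Setting this to zero and multiplying by φ: 6φ² + 11φ − 21 = 0.
φ = (−11 + √(11² + 4·6·21)) / (2·6) = (−11 + √625) / 12 = (−11 + 25)/12 = 7/6.
ℓ''(φ) = −21/φ² − 6 < 0, confirming a maximum.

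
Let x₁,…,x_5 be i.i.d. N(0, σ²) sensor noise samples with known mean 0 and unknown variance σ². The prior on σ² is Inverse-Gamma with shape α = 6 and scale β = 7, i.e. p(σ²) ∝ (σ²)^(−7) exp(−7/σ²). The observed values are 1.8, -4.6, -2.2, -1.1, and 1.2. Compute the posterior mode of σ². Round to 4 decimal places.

σ̂²_MAP = 2.4153

Sum of squared deviations about the known mean: SS = (1.8−0)² + (-4.6−0)² + (-2.2−0)² + (-1.1−0)² + (1.2−0)² = 31.89.
The Normal likelihood contributes (σ²)^(−n/2) exp(−SS/(2σ²)), so the posterior is Inverse-Gamma(α + n/2, β + SS/2) = Inverse-Gamma(8.5, 22.945).
The mode of Inverse-Gamma(a, b) is b/(a+1) = 22.945/9.5 ≈ 2.4153.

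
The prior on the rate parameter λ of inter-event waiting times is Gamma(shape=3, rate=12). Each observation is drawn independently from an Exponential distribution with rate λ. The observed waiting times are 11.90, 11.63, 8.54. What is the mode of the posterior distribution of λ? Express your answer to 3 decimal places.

λ̂_MAP = 0.113

The Exponential(rate=λ) likelihood is ∝ λ^n e^(−λΣtᵢ). Here n = 3 and Σtᵢ = 11.90 + 11.63 + 8.54 = 32.07.
Posterior ∝ λ^2e^(−12λ) · λ^3e^(−32.07λ) = λ^5e^(−44.07λ), i.e. Gamma(6, 44.07).
Mode = (a−1)/b = 5/44.07 ≈ 0.113.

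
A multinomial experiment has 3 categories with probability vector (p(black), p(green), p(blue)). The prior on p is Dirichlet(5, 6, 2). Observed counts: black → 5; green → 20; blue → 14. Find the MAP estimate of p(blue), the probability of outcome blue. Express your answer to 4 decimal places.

The posterior is Dirichlet(αᵢ + nᵢ) = Dirichlet(10, 26, 16).
For a Dirichlet(a₁,…,a_K) with all aᵢ > 1, the mode has j-th component (aⱼ − 1)/(Σaᵢ − K).
Here Σaᵢ = 52 and K = 3, so p(blue) = (16 − 1)/(52 − 3) = 15/49 ≈ 0.3061.

MAP estimate of p(blue) = 0.3061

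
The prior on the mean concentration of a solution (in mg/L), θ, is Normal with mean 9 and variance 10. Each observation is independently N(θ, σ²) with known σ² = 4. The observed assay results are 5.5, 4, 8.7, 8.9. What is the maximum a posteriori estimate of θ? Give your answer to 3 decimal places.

θ̂_MAP = 6.977

n = 4; x̄ = (5.5 + 4 + 8.7 + 8.9)/4 = 27.1/4 = 6.775.
For a Normal prior and Normal likelihood with known variance, the posterior is Normal; its mode equals its mean, the precision-weighted average.
Prior precision 1/σ₀² = 1/10 = 0.1; data precision n/σ² = 4/4 = 1.
θ̂ = (0.1·9 + 1·6.775) / (0.1 + 1) = 7.675/1.1 = 307/44 ≈ 6.977.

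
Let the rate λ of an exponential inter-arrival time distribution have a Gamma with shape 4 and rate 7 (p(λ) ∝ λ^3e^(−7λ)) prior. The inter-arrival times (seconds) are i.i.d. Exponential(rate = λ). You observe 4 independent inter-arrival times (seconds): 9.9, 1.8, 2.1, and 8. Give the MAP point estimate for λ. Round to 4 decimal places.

λ̂_MAP = 0.2431

The Exponential(rate=λ) likelihood is ∝ λ^n e^(−λΣtᵢ). Here n = 4 and Σtᵢ = 9.9 + 1.8 + 2.1 + 8 = 21.8.
Posterior ∝ λ^3e^(−7λ) · λ^4e^(−21.8λ) = λ^7e^(−28.8λ), i.e. Gamma(8, 28.8).
Mode = (a−1)/b = 7/28.8 ≈ 0.2431.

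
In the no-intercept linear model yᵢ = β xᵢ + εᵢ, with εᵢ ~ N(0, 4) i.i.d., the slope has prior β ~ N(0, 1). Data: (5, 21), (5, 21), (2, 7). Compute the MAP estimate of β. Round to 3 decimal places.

β̂_MAP = 3.862

log p(β | y) = −Σ(yᵢ − βxᵢ)²/(2·4) − β²/(2·1) + const.
Setting the derivative to zero: Σxᵢ(yᵢ − βxᵢ)/4 − β/1 = 0, so β = Σxᵢyᵢ / (Σxᵢ² + σ²/τ²).
Σxᵢyᵢ = 5·21 + 5·21 + 2·7 = 224; Σxᵢ² = 54; σ²/τ² = 4.
β̂_MAP = 224 / (54 + 4) = 224/58 ≈ 3.862.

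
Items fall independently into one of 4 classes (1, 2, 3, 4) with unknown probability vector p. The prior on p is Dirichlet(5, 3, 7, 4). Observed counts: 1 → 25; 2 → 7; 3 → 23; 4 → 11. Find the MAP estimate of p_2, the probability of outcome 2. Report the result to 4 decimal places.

The posterior is Dirichlet(αᵢ + nᵢ) = Dirichlet(30, 10, 30, 15).
For a Dirichlet(a₁,…,a_K) with all aᵢ > 1, the mode has j-th component (aⱼ − 1)/(Σaᵢ − K).
Here Σaᵢ = 85 and K = 4, so p_2 = (10 − 1)/(85 − 4) = 9/81 ≈ 0.1111.

MAP estimate: 0.1111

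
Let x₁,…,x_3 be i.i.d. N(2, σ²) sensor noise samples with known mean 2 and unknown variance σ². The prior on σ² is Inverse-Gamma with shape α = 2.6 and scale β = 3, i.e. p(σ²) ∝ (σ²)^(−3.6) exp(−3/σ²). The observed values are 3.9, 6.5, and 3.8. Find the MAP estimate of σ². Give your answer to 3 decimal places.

σ̂²_MAP = 3.245

Sum of squared deviations about the known mean: SS = (3.9−2)² + (6.5−2)² + (3.8−2)² = 27.1.
The Normal likelihood contributes (σ²)^(−n/2) exp(−SS/(2σ²)), so the posterior is Inverse-Gamma(α + n/2, β + SS/2) = Inverse-Gamma(4.1, 16.55).
The mode of Inverse-Gamma(a, b) is b/(a+1) = 16.55/5.1 ≈ 3.245.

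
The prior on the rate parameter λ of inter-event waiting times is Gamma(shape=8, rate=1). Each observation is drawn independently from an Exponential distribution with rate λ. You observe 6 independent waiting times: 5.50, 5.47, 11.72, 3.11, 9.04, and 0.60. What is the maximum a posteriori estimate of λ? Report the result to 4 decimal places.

λ̂_MAP = 0.3568

The Exponential(rate=λ) likelihood is ∝ λ^n e^(−λΣtᵢ). Here n = 6 and Σtᵢ = 5.50 + 5.47 + 11.72 + 3.11 + 9.04 + 0.60 = 35.44.
Posterior ∝ λ^7e^(−1λ) · λ^6e^(−35.44λ) = λ^13e^(−36.44λ), i.e. Gamma(14, 36.44).
Mode = (a−1)/b = 13/36.44 ≈ 0.3568.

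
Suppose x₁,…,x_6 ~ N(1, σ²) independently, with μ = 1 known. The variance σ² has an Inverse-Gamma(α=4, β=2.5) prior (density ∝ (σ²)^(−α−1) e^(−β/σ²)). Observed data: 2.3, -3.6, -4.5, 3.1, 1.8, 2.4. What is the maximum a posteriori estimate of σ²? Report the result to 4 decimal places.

Sum of squared deviations about the known mean: SS = (2.3−1)² + (-3.6−1)² + (-4.5−1)² + (3.1−1)² + (1.8−1)² + (2.4−1)² = 60.11.
The Normal likelihood contributes (σ²)^(−n/2) exp(−SS/(2σ²)), so the posterior is Inverse-Gamma(α + n/2, β + SS/2) = Inverse-Gamma(7, 32.555).
The mode of Inverse-Gamma(a, b) is b/(a+1) = 32.555/8 ≈ 4.0694.

σ̂²_MAP = 4.0694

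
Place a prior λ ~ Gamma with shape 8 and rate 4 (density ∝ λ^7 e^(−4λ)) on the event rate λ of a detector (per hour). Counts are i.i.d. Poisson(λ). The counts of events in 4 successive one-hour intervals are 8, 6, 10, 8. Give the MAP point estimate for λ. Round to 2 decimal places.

Σxᵢ = 8+6+10+8 = 32, with n = 4.
Posterior ∝ λ^7e^(−4λ) · λ^32e^(−4λ) = λ^39e^(−8λ), i.e. Gamma(shape=40, rate=8).
The mode of a Gamma(a, b) with a ≥ 1 (shape–rate) is (a−1)/b = 39/8 ≈ 4.88.

λ̂_MAP = 4.88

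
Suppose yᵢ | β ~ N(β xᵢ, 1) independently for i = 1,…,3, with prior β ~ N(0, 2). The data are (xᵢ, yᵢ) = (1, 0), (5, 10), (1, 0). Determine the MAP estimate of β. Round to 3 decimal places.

β̂_MAP = 1.818

log p(β | y) = −Σ(yᵢ − βxᵢ)²/(2·1) − β²/(2·2) + const.
Setting the derivative to zero: Σxᵢ(yᵢ − βxᵢ)/1 − β/2 = 0, so β = Σxᵢyᵢ / (Σxᵢ² + σ²/τ²).
Σxᵢyᵢ = 1·0 + 5·10 + 1·0 = 50; Σxᵢ² = 27; σ²/τ² = 0.5.
β̂_MAP = 50 / (27 + 0.5) = 50/27.5 ≈ 1.818.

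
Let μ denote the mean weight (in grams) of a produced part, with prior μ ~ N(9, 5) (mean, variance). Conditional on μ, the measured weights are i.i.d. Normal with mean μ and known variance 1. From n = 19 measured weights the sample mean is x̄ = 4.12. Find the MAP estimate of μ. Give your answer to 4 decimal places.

n = 19, x̄ = 4.12.
For a Normal prior and Normal likelihood with known variance, the posterior is Normal; its mode equals its mean, the precision-weighted average.
Prior precision 1/σ₀² = 1/5 = 0.2; data precision n/σ² = 19/1 = 19.
μ̂ = (0.2·9 + 19·4.12) / (0.2 + 19) = 80.08/19.2 = 1001/240 ≈ 4.1708.

μ̂_MAP = 4.1708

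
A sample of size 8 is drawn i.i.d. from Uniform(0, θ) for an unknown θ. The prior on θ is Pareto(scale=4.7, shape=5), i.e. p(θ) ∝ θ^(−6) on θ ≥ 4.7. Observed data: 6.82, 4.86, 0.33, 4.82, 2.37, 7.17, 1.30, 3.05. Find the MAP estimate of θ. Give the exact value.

θ̂_MAP = 7.17

The Uniform(0, θ) likelihood is θ^(−n) for θ ≥ max(xᵢ), zero otherwise. Here max(xᵢ) = 7.17.
Posterior ∝ θ^(−6) · θ^(−8) = θ^(−14) on θ ≥ max(4.7, 7.17) = 7.17.
This density is strictly decreasing in θ, so the posterior mode lies at the lower boundary of the support.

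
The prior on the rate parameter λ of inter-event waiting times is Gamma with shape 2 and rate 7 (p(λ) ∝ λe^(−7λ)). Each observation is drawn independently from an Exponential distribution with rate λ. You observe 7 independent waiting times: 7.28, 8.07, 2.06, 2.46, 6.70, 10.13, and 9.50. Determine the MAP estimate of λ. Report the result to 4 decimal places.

λ̂_MAP = 0.1504

The Exponential(rate=λ) likelihood is ∝ λ^n e^(−λΣtᵢ). Here n = 7 and Σtᵢ = 7.28 + 8.07 + 2.06 + 2.46 + 6.70 + 10.13 + 9.50 = 46.20.
Posterior ∝ λe^(−7λ) · λ^7e^(−46.20λ) = λ^8e^(−53.20λ), i.e. Gamma(9, 53.20).
Mode = (a−1)/b = 8/53.20 ≈ 0.1504.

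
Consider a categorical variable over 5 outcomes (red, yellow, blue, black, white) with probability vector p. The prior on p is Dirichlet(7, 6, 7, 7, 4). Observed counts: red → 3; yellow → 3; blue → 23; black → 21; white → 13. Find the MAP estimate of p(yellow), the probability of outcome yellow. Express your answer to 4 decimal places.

MAP estimate of p(yellow) = 0.0899

The posterior is Dirichlet(αᵢ + nᵢ) = Dirichlet(10, 9, 30, 28, 17).
For a Dirichlet(a₁,…,a_K) with all aᵢ > 1, the mode has j-th component (aⱼ − 1)/(Σaᵢ − K).
Here Σaᵢ = 94 and K = 5, so p(yellow) = (9 − 1)/(94 − 5) = 8/89 ≈ 0.0899.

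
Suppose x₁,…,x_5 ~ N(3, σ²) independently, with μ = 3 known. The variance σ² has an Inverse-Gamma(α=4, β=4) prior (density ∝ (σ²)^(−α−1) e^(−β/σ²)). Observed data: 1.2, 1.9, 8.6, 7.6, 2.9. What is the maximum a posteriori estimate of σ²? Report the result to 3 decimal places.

σ̂²_MAP = 4.332

Sum of squared deviations about the known mean: SS = (1.2−3)² + (1.9−3)² + (8.6−3)² + (7.6−3)² + (2.9−3)² = 56.98.
The Normal likelihood contributes (σ²)^(−n/2) exp(−SS/(2σ²)), so the posterior is Inverse-Gamma(α + n/2, β + SS/2) = Inverse-Gamma(6.5, 32.49).
The mode of Inverse-Gamma(a, b) is b/(a+1) = 32.49/7.5 ≈ 4.332.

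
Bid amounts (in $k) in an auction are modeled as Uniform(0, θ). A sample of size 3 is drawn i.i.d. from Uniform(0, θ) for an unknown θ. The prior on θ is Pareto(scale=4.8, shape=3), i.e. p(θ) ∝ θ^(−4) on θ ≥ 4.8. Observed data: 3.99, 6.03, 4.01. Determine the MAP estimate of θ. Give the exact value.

θ̂_MAP = 6.03

The Uniform(0, θ) likelihood is θ^(−n) for θ ≥ max(xᵢ), zero otherwise. Here max(xᵢ) = 6.03.
Posterior ∝ θ^(−4) · θ^(−3) = θ^(−7) on θ ≥ max(4.8, 6.03) = 6.03.
This density is strictly decreasing in θ, so the posterior mode lies at the lower boundary of the support.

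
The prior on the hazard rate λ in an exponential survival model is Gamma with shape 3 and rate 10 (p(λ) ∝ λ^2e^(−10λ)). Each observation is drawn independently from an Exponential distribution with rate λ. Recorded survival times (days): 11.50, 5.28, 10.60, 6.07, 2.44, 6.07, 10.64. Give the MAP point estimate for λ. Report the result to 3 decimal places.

The Exponential(rate=λ) likelihood is ∝ λ^n e^(−λΣtᵢ). Here n = 7 and Σtᵢ = 11.50 + 5.28 + 10.60 + 6.07 + 2.44 + 6.07 + 10.64 = 52.60.
Posterior ∝ λ^2e^(−10λ) · λ^7e^(−52.60λ) = λ^9e^(−62.60λ), i.e. Gamma(10, 62.60).
Mode = (a−1)/b = 9/62.60 ≈ 0.144.

λ̂_MAP = 0.144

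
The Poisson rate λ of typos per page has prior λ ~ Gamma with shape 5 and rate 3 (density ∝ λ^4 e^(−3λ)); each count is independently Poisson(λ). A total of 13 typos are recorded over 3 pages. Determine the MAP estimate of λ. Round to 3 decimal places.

λ̂_MAP = 2.833

Σxᵢ = 13, n = 3.
Posterior ∝ λ^4e^(−3λ) · λ^13e^(−3λ) = λ^17e^(−6λ), i.e. Gamma(shape=18, rate=6).
The mode of a Gamma(a, b) with a ≥ 1 (shape–rate) is (a−1)/b = 17/6 ≈ 2.833.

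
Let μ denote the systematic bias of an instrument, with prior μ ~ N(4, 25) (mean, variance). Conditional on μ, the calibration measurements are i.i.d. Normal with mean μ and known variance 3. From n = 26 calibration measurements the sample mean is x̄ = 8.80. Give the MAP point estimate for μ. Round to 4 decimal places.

μ̂_MAP = 8.7779

n = 26, x̄ = 8.80.
For a Normal prior and Normal likelihood with known variance, the posterior is Normal; its mode equals its mean, the precision-weighted average.
Prior precision 1/σ₀² = 1/25 = 0.04; data precision n/σ² = 26/3.
μ̂ = (0.04·4 + (26/3)·8.8) / (0.04 + 26/3) = (5732/75)/(653/75) = 5732/653 ≈ 8.7779.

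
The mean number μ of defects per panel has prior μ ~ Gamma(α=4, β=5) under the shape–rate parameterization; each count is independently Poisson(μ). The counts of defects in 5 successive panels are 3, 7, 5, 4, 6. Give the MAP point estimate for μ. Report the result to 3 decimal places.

Σxᵢ = 3+7+5+4+6 = 25, with n = 5.
Posterior ∝ μ^3e^(−5μ) · μ^25e^(−5μ) = μ^28e^(−10μ), i.e. Gamma(shape=29, rate=10).
The mode of a Gamma(a, b) with a ≥ 1 (shape–rate) is (a−1)/b = 28/10 ≈ 2.800.

μ̂_MAP = 2.800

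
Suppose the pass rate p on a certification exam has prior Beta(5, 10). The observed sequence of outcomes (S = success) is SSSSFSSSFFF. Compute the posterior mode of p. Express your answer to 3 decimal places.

Prior: Beta(5, 10).
Data: 7 successes in 11 trials (from the sequence). The binomial likelihood contributes p^7(1−p)^4, so the posterior is Beta(5+7, 10+4) = Beta(12, 14).
For Beta(a, b) with a, b > 1 the mode is (a−1)/(a+b−2) = 11/24 ≈ 0.458.

p̂_MAP = 0.458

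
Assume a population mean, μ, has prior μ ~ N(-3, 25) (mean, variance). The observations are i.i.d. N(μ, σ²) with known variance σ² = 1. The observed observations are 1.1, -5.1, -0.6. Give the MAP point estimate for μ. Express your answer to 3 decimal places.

n = 3; x̄ = (1.1 + (-5.1) + (-0.6))/3 = -4.6/3 = -23/15 ≈ -1.5333.
For a Normal prior and Normal likelihood with known variance, the posterior is Normal; its mode equals its mean, the precision-weighted average.
Prior precision 1/σ₀² = 1/25 = 0.04; data precision n/σ² = 3/1 = 3.
μ̂ = (0.04·(-3) + 3·(-23/15)) / (0.04 + 3) = (-4.72)/3.04 = -59/38 ≈ -1.553.

μ̂_MAP = -1.553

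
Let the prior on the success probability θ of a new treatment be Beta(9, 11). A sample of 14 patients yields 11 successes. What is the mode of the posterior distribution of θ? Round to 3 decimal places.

Prior: Beta(9, 11).
Data: 11 successes in 14 trials. The binomial likelihood contributes θ^11(1−θ)^3, so the posterior is Beta(9+11, 11+3) = Beta(20, 14).
For Beta(a, b) with a, b > 1 the mode is (a−1)/(a+b−2) = 19/32 ≈ 0.594.

θ̂_MAP = 0.594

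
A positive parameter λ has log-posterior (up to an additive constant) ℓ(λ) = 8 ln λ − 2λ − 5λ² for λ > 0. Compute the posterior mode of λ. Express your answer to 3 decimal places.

ℓ'(λ) = 8/λ − 2 − 10λ. Setting this to zero and multiplying by λ: 10λ² + 2λ − 8 = 0.
λ = (−2 + √(2² + 4·10·8)) / (2·10) = (−2 + √324) / 20 = (−2 + 18)/20 = 4/5.
ℓ''(λ) = −8/λ² − 10 < 0, confirming a maximum.

λ̂_MAP = 0.800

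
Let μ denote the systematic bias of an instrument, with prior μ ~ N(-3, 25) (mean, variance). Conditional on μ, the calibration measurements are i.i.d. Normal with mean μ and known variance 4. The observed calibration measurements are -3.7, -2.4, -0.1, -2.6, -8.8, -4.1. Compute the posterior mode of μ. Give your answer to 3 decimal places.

n = 6; x̄ = ((-3.7) + (-2.4) + (-0.1) + (-2.6) + (-8.8) + (-4.1))/6 = -21.7/6 = -217/60 ≈ -3.6167.
For a Normal prior and Normal likelihood with known variance, the posterior is Normal; its mode equals its mean, the precision-weighted average.
Prior precision 1/σ₀² = 1/25 = 0.04; data precision n/σ² = 6/4 = 1.5.
μ̂ = (0.04·(-3) + 1.5·(-217/60)) / (0.04 + 1.5) = (-5.545)/1.54 = -1109/308 ≈ -3.601.

μ̂_MAP = -3.601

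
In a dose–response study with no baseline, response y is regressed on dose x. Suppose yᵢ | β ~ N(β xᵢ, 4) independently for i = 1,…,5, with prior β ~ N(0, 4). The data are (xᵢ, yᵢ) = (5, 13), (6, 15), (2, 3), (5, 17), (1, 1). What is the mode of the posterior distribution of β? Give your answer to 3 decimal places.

log p(β | y) = −Σ(yᵢ − βxᵢ)²/(2·4) − β²/(2·4) + const.
Setting the derivative to zero: Σxᵢ(yᵢ − βxᵢ)/4 − β/4 = 0, so β = Σxᵢyᵢ / (Σxᵢ² + σ²/τ²).
Σxᵢyᵢ = 5·13 + 6·15 + 2·3 + 5·17 + 1·1 = 247; Σxᵢ² = 91; σ²/τ² = 1.
β̂_MAP = 247 / (91 + 1) = 247/92 ≈ 2.685.

β̂_MAP = 2.685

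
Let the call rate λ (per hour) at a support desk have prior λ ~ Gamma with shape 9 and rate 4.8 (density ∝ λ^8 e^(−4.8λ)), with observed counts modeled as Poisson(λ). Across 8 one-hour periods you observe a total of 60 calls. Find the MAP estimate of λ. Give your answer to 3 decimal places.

λ̂_MAP = 5.313

Σxᵢ = 60, n = 8.
Posterior ∝ λ^8e^(−4.8λ) · λ^60e^(−8λ) = λ^68e^(−12.8λ), i.e. Gamma(shape=69, rate=12.8).
The mode of a Gamma(a, b) with a ≥ 1 (shape–rate) is (a−1)/b = 68/12.8 ≈ 5.313.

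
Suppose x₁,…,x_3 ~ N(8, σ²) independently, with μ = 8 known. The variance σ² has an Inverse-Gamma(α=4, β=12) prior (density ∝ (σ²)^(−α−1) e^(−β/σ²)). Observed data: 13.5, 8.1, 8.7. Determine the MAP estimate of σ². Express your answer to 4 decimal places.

Sum of squared deviations about the known mean: SS = (13.5−8)² + (8.1−8)² + (8.7−8)² = 30.75.
The Normal likelihood contributes (σ²)^(−n/2) exp(−SS/(2σ²)), so the posterior is Inverse-Gamma(α + n/2, β + SS/2) = Inverse-Gamma(5.5, 27.375).
The mode of Inverse-Gamma(a, b) is b/(a+1) = 27.375/6.5 ≈ 4.2115.

σ̂²_MAP = 4.2115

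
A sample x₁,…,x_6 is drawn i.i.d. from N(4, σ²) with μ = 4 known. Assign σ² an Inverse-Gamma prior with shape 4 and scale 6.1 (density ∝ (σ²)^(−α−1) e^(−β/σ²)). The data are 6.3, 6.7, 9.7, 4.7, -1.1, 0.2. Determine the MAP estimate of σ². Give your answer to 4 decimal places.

σ̂²_MAP = 6.1381

Sum of squared deviations about the known mean: SS = (6.3−4)² + (6.7−4)² + (9.7−4)² + (4.7−4)² + (-1.1−4)² + (0.2−4)² = 86.01.
The Normal likelihood contributes (σ²)^(−n/2) exp(−SS/(2σ²)), so the posterior is Inverse-Gamma(α + n/2, β + SS/2) = Inverse-Gamma(7, 49.105).
The mode of Inverse-Gamma(a, b) is b/(a+1) = 49.105/8 ≈ 6.1381.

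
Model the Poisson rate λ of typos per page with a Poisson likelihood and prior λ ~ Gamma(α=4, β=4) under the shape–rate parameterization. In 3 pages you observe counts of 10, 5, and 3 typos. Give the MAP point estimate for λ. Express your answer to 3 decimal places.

Σxᵢ = 10+5+3 = 18, with n = 3.
Posterior ∝ λ^3e^(−4λ) · λ^18e^(−3λ) = λ^21e^(−7λ), i.e. Gamma(shape=22, rate=7).
The mode of a Gamma(a, b) with a ≥ 1 (shape–rate) is (a−1)/b = 21/7 ≈ 3.000.

λ̂_MAP = 3.000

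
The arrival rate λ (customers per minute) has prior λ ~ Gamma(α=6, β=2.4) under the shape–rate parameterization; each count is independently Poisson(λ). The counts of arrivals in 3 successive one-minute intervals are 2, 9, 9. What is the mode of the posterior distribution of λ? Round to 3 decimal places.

Σxᵢ = 2+9+9 = 20, with n = 3.
Posterior ∝ λ^5e^(−2.4λ) · λ^20e^(−3λ) = λ^25e^(−5.4λ), i.e. Gamma(shape=26, rate=5.4).
The mode of a Gamma(a, b) with a ≥ 1 (shape–rate) is (a−1)/b = 25/5.4 ≈ 4.630.

λ̂_MAP = 4.630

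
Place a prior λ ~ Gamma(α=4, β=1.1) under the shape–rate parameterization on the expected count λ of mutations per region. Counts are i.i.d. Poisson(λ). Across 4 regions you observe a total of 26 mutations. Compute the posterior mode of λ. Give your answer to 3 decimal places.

λ̂_MAP = 5.686

Σxᵢ = 26, n = 4.
Posterior ∝ λ^3e^(−1.1λ) · λ^26e^(−4λ) = λ^29e^(−5.1λ), i.e. Gamma(shape=30, rate=5.1).
The mode of a Gamma(a, b) with a ≥ 1 (shape–rate) is (a−1)/b = 29/5.1 ≈ 5.686.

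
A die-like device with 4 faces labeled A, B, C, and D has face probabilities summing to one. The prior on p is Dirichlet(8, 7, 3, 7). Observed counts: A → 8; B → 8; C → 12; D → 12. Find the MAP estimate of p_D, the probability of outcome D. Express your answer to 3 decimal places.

The posterior is Dirichlet(αᵢ + nᵢ) = Dirichlet(16, 15, 15, 19).
For a Dirichlet(a₁,…,a_K) with all aᵢ > 1, the mode has j-th component (aⱼ − 1)/(Σaᵢ − K).
Here Σaᵢ = 65 and K = 4, so p_D = (19 − 1)/(65 − 4) = 18/61 ≈ 0.295.

MAP estimate of p_D = 0.295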